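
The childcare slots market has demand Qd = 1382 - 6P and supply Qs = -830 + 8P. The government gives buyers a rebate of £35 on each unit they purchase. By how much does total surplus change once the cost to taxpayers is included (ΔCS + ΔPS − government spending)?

Pre-subsidy: 1382 - 6P = -830 + 8P gives P* = 158, Q* = 434.
With the rebate, buyers effectively pay Pb = Ps − 35, where Ps is the price sellers receive.
Demand in terms of Ps becomes Qd = 1382 − 6(Ps − 35) = 1592 - 6Ps. Setting this equal to supply: 1592 - 6Ps = -830 + 8Ps, so Ps = 173.
Buyers pay Pb = 173 − 35 = 138; Q' = -830 + 8·173 = 554.
ΔCS = ½(434 + 554)(158 − 138) = 9880; ΔPS = ½(434 + 554)(173 − 158) = 7410.
Government spending = 35 × 554 = 19390.
Net change = 9880 + 7410 − 19390 = -2100. The loss equals the DWL triangle ½·35·120.

Net change in total surplus = -£2100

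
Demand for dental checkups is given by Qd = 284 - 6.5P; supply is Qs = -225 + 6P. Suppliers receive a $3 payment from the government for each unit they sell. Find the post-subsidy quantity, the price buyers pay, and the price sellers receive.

Pre-subsidy: 284 - 6.5P = -225 + 6P gives P* = 40.72, Q* = 19.32.
With the subsidy, sellers receive Ps = Pb + 3 for each unit, where Pb is the price buyers pay.
Supply in terms of Pb becomes Qs = -225 + 6(Pb + 3) = -207 + 6Pb. Setting this equal to demand: 284 - 6.5Pb = -207 + 6Pb, so Pb = 39.28.
Sellers receive Ps = 39.28 + 3 = 42.28; Q' = 284 − 6.5·39.28 = 28.68.

Q' = 28.68; buyers pay $39.28; sellers receive $42.28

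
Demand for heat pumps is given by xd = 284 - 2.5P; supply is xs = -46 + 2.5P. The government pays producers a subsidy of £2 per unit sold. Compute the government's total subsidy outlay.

Government cost = £243

Pre-subsidy: 284 - 2.5P = -46 + 2.5P gives P* = 66, x* = 119.
With the subsidy, sellers receive Ps = Pb + 2 for each unit, where Pb is the price buyers pay.
Supply in terms of Pb becomes xs = -46 + 2.5(Pb + 2) = -41 + 2.5Pb. Setting this equal to demand: 284 - 2.5Pb = -41 + 2.5Pb, so Pb = 65.
Sellers receive Ps = 65 + 2 = 67; x' = 284 − 2.5·65 = 121.5.
Government outlay = subsidy × quantity = 2 × 121.5 = 243.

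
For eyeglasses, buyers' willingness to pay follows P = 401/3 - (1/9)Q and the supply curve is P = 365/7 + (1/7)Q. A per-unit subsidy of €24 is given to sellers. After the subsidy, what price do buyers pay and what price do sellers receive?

Buyers pay €87.5; sellers receive €111.5

Pre-subsidy: 401/3 - (1/9)Q = 365/7 + (1/7)Q gives Q* = 321 and P* = 98.
With the subsidy, sellers receive Ps = Pb + 24 for each unit, where Pb is the price buyers pay.
On the curves, Pb = 401/3 - (1/9)Q and Ps = 365/7 + (1/7)Q; the wedge Ps − Pb = 24 gives 365/7 + (1/7)Q − (401/3 - (1/9)Q) = 24, so Q' = 415.5.
Then Pb = 401/3 − (1/9)·415.5 = 87.5 and Ps = 365/7 + (1/7)·415.5 = 111.5.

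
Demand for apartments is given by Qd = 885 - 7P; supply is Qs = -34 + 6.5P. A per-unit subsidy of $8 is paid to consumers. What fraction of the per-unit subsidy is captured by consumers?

Consumer share = 13/27

Pre-subsidy: 885 - 7P = -34 + 6.5P gives P* = 1838/27, Q* = 11029/27.
With the rebate, buyers effectively pay Pb = Ps − 8, where Ps is the price sellers receive.
Demand in terms of Ps becomes Qd = 885 − 7(Ps − 8) = 941 - 7Ps. Setting this equal to supply: 941 - 7Ps = -34 + 6.5Ps, so Ps = 650/9.
Buyers pay Pb = 650/9 − 8 = 578/9; Q' = -34 + 6.5·(650/9) = 3919/9.
Buyers' price falls by P* − Pb = 1838/27 − 578/9 = 104/27; sellers' price rises by Ps − P* = 650/9 − 1838/27 = 112/27.
So consumers capture (104/27)/8 = 13/27 of each unit of subsidy.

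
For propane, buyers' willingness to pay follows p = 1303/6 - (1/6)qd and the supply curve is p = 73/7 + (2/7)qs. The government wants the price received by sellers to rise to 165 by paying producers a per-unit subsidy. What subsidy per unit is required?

At a seller price of 165, quantity supplied is -36.5 + 3.5·165 = 541.
Buyers absorb 541 only when they pay pb = 1303/6 − (1/6)·541 = 127.
s = ps − pb = 165 − 127 = 38.

Required subsidy s = 38 per unit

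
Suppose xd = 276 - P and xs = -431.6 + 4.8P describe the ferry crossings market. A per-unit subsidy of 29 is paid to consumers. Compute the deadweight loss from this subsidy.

Deadweight loss = 348

Pre-subsidy: 276 - P = -431.6 + 4.8P gives P* = 122, x* = 154.
With the rebate, buyers effectively pay Pb = Ps − 29, where Ps is the price sellers receive.
Demand in terms of Ps becomes xd = 276 − 1(Ps − 29) = 305 - Ps. Setting this equal to supply: 305 - Ps = -431.6 + 4.8Ps, so Ps = 127.
Buyers pay Pb = 127 − 29 = 98; x' = -431.6 + 4.8·127 = 178.
The subsidy expands output by 178 − 154 = 24 past the efficient level; on those units the gap between marginal cost and willingness to pay runs from 0 up to 29.
DWL = ½ × 29 × 24 = 348.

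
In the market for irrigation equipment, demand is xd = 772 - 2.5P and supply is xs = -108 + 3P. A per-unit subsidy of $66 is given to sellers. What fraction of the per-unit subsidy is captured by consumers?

Consumer share = 6/11

Pre-subsidy: 772 - 2.5P = -108 + 3P gives P* = 160, x* = 372.
With the subsidy, sellers receive Ps = Pb + 66 for each unit, where Pb is the price buyers pay.
Supply in terms of Pb becomes xs = -108 + 3(Pb + 66) = 90 + 3Pb. Setting this equal to demand: 772 - 2.5Pb = 90 + 3Pb, so Pb = 124.
Sellers receive Ps = 124 + 66 = 190; x' = 772 − 2.5·124 = 462.
Buyers' price falls by P* − Pb = 160 − 124 = 36; sellers' price rises by Ps − P* = 190 − 160 = 30.
So consumers capture 36/66 = 6/11 of each unit of subsidy.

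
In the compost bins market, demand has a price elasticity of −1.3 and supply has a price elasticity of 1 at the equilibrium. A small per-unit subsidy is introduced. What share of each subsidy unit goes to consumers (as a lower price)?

For a small subsidy around the equilibrium, the benefit split depends on the relative slopes, which at a point are proportional to the elasticities.
Buyer share = εs/(εs + |εd|) = 1/(1 + 1.3) = 10/23; seller share = |εd|/(εs + |εd|) = 13/23.

Consumer share = 10/23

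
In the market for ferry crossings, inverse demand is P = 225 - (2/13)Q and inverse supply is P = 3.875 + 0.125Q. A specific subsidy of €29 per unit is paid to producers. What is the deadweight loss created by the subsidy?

Deadweight loss = €1508

Pre-subsidy: 225 - (2/13)Q = 3.875 + 0.125Q gives Q* = 793 and P* = 103.
With the subsidy, sellers receive Ps = Pb + 29 for each unit, where Pb is the price buyers pay.
On the curves, Pb = 225 - (2/13)Q and Ps = 3.875 + 0.125Q; the wedge Ps − Pb = 29 gives 3.875 + 0.125Q − (225 - (2/13)Q) = 29, so Q' = 897.
Then Pb = 225 − (2/13)·897 = 87 and Ps = 3.875 + 0.125·897 = 116.
The subsidy expands output by 897 − 793 = 104 past the efficient level; on those units the gap between marginal cost and willingness to pay runs from 0 up to 29.
DWL = ½ × 29 × 104 = 1508.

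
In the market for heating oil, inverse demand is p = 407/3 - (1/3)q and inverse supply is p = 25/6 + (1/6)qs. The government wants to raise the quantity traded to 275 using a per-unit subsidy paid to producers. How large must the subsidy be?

Required subsidy s = 6 per unit

At q = 275, from the demand curve buyers pay pb = 407/3 − (1/3)·275 = 44; from the supply curve sellers need ps = 25/6 + (1/6)·275 = 50.
The subsidy must fill the gap: s = ps − pb = 50 − 44 = 6.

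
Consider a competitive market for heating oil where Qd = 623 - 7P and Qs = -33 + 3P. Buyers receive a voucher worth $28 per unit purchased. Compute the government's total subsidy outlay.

Government cost = $6232.8

Pre-subsidy: 623 - 7P = -33 + 3P gives P* = 65.6, Q* = 163.8.
With the rebate, buyers effectively pay Pb = Ps − 28, where Ps is the price sellers receive.
Demand in terms of Ps becomes Qd = 623 − 7(Ps − 28) = 819 - 7Ps. Setting this equal to supply: 819 - 7Ps = -33 + 3Ps, so Ps = 85.2.
Buyers pay Pb = 85.2 − 28 = 57.2; Q' = -33 + 3·85.2 = 222.6.
Government outlay = subsidy × quantity = 28 × 222.6 = 6232.8.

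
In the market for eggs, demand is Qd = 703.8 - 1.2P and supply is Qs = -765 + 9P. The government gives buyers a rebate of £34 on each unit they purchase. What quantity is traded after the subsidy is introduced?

Q' = 567

Pre-subsidy: 703.8 - 1.2P = -765 + 9P gives P* = 144, Q* = 531.
With the rebate, buyers effectively pay Pb = Ps − 34, where Ps is the price sellers receive.
Demand in terms of Ps becomes Qd = 703.8 − 1.2(Ps − 34) = 744.6 - 1.2Ps. Setting this equal to supply: 744.6 - 1.2Ps = -765 + 9Ps, so Ps = 148.
Buyers pay Pb = 148 − 34 = 114; Q' = -765 + 9·148 = 567.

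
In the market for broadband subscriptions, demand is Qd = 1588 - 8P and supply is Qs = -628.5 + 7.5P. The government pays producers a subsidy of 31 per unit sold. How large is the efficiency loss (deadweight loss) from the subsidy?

Deadweight loss = 1860

Pre-subsidy: 1588 - 8P = -628.5 + 7.5P gives P* = 143, Q* = 444.
With the subsidy, sellers receive Ps = Pb + 31 for each unit, where Pb is the price buyers pay.
Supply in terms of Pb becomes Qs = -628.5 + 7.5(Pb + 31) = -396 + 7.5Pb. Setting this equal to demand: 1588 - 8Pb = -396 + 7.5Pb, so Pb = 128.
Sellers receive Ps = 128 + 31 = 159; Q' = 1588 − 8·128 = 564.
The subsidy expands output by 564 − 444 = 120 past the efficient level; on those units the gap between marginal cost and willingness to pay runs from 0 up to 31.
DWL = ½ × 31 × 120 = 1860.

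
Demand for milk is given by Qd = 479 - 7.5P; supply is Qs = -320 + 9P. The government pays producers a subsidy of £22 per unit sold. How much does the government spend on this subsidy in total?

Government cost = £4528

Pre-subsidy: 479 - 7.5P = -320 + 9P gives P* = 1598/33, Q* = 1274/11.
With the subsidy, sellers receive Ps = Pb + 22 for each unit, where Pb is the price buyers pay.
Supply in terms of Pb becomes Qs = -320 + 9(Pb + 22) = -122 + 9Pb. Setting this equal to demand: 479 - 7.5Pb = -122 + 9Pb, so Pb = 1202/33.
Sellers receive Ps = 1202/33 + 22 = 1928/33; Q' = 479 − 7.5·(1202/33) = 2264/11.
Government outlay = subsidy × quantity = 22 × 2264/11 = 4528.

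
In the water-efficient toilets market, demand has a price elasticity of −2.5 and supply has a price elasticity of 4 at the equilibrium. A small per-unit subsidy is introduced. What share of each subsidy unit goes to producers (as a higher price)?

Producer share = 5/13

For a small subsidy around the equilibrium, the benefit split depends on the relative slopes, which at a point are proportional to the elasticities.
Buyer share = εs/(εs + |εd|) = 4/(4 + 2.5) = 8/13; seller share = |εd|/(εs + |εd|) = 5/13.
So producers capture 5/13 of the subsidy.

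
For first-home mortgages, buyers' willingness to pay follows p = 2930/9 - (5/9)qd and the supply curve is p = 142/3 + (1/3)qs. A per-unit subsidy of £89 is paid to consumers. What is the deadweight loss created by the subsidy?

Pre-subsidy: 2930/9 - (5/9)q = 142/3 + (1/3)q gives q* = 313 and p* = 455/3.
With the rebate, buyers effectively pay pb = ps − 89, where ps is the price sellers receive.
On the curves, pb = 2930/9 - (5/9)q and ps = 142/3 + (1/3)q; the wedge ps − pb = 89 gives 142/3 + (1/3)q − (2930/9 - (5/9)q) = 89, so q' = 413.125.
Then pb = 2930/9 − (5/9)·413.125 = 2305/24 and ps = 142/3 + (1/3)·413.125 = 4441/24.
The subsidy expands output by 413.125 − 313 = 100.125 past the efficient level; on those units the gap between marginal cost and willingness to pay runs from 0 up to 89.
DWL = ½ × 89 × 100.125 = 4455.5625.

Deadweight loss = £4455.5625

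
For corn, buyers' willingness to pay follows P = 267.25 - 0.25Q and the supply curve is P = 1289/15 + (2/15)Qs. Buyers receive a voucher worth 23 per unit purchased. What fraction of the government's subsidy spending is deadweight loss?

Pre-subsidy: 267.25 - 0.25Q = 1289/15 + (2/15)Q gives Q* = 473 and P* = 149.
With the rebate, buyers effectively pay Pb = Ps − 23, where Ps is the price sellers receive.
On the curves, Pb = 267.25 - 0.25Q and Ps = 1289/15 + (2/15)Q; the wedge Ps − Pb = 23 gives 1289/15 + (2/15)Q − (267.25 - 0.25Q) = 23, so Q' = 533.
Then Pb = 267.25 − 0.25·533 = 134 and Ps = 1289/15 + (2/15)·533 = 157.
ΔCS = ½(473 + 533)(149 − 134) = 7545; ΔPS = ½(473 + 533)(157 − 149) = 4024.
Government spending = 23 × 533 = 12259.
DWL = ½ × 23 × (533 − 473) = 690; fraction = 690 / 12259 = 30/533.

DWL / government spending = 30/533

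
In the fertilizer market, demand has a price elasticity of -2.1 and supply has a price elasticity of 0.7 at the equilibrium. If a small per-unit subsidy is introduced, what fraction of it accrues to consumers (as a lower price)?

Consumer share = 0.25

For a small subsidy around the equilibrium, the benefit split depends on the relative slopes, which at a point are proportional to the elasticities.
Buyer share = εs/(εs + |εd|) = 0.7/(0.7 + 2.1) = 0.25; seller share = |εd|/(εs + |εd|) = 0.75.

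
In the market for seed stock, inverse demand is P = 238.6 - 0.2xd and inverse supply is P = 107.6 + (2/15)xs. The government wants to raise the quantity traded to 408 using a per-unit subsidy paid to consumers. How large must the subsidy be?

Required subsidy s = 5 per unit

At x = 408, from the demand curve buyers pay Pb = 238.6 − 0.2·408 = 157; from the supply curve sellers need Ps = 107.6 + (2/15)·408 = 162.
The subsidy must fill the gap: s = Ps − Pb = 162 − 157 = 5.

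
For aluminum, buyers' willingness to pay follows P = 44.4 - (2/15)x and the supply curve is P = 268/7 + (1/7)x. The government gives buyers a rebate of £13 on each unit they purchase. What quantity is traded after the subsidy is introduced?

Pre-subsidy: 44.4 - (2/15)x = 268/7 + (1/7)x gives x* = 642/29 and P* = 1202/29.
With the rebate, buyers effectively pay Pb = Ps − 13, where Ps is the price sellers receive.
On the curves, Pb = 44.4 - (2/15)x and Ps = 268/7 + (1/7)x; the wedge Ps − Pb = 13 gives 268/7 + (1/7)x − (44.4 - (2/15)x) = 13, so x' = 2007/29.
Then Pb = 44.4 − (2/15)·(2007/29) = 1020/29 and Ps = 268/7 + (1/7)·(2007/29) = 1397/29.

x' = 2007/29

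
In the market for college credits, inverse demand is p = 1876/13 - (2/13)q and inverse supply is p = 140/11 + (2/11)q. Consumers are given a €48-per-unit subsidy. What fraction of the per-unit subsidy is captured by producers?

Producer share = 13/24

Pre-subsidy: 1876/13 - (2/13)q = 140/11 + (2/11)q gives q* = 392 and p* = 84.
With the rebate, buyers effectively pay pb = ps − 48, where ps is the price sellers receive.
On the curves, pb = 1876/13 - (2/13)q and ps = 140/11 + (2/11)q; the wedge ps − pb = 48 gives 140/11 + (2/11)q − (1876/13 - (2/13)q) = 48, so q' = 535.
Then pb = 1876/13 − (2/13)·535 = 62 and ps = 140/11 + (2/11)·535 = 110.
Buyers' price falls by p* − pb = 84 − 62 = 22; sellers' price rises by ps − p* = 110 − 84 = 26.
So producers capture 26/48 = 13/24 of each unit of subsidy.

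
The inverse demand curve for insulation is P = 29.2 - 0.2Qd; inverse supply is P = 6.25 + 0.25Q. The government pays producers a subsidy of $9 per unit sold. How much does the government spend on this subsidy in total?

Government cost = $639

Pre-subsidy: 29.2 - 0.2Q = 6.25 + 0.25Q gives Q* = 51 and P* = 19.
With the subsidy, sellers receive Ps = Pb + 9 for each unit, where Pb is the price buyers pay.
On the curves, Pb = 29.2 - 0.2Q and Ps = 6.25 + 0.25Q; the wedge Ps − Pb = 9 gives 6.25 + 0.25Q − (29.2 - 0.2Q) = 9, so Q' = 71.
Then Pb = 29.2 − 0.2·71 = 15 and Ps = 6.25 + 0.25·71 = 24.
Government outlay = subsidy × quantity = 9 × 71 = 639.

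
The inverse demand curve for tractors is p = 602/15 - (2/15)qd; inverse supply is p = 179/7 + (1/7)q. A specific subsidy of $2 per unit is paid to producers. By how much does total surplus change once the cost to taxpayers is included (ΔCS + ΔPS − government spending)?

Net change in total surplus = -210/29

Pre-subsidy: 602/15 - (2/15)q = 179/7 + (1/7)q gives q* = 1529/29 and p* = 960/29.
With the subsidy, sellers receive ps = pb + 2 for each unit, where pb is the price buyers pay.
On the curves, pb = 602/15 - (2/15)q and ps = 179/7 + (1/7)q; the wedge ps − pb = 2 gives 179/7 + (1/7)q − (602/15 - (2/15)q) = 2, so q' = 1739/29.
Then pb = 602/15 − (2/15)·(1739/29) = 932/29 and ps = 179/7 + (1/7)·(1739/29) = 990/29.
ΔCS = ½(1529/29 + 1739/29)(960/29 − 932/29) = 45752/841; ΔPS = ½(1529/29 + 1739/29)(990/29 − 960/29) = 49020/841.
Government spending = 2 × 1739/29 = 3478/29.
Net change = 45752/841 + 49020/841 − 3478/29 = -210/29. The loss equals the DWL triangle ½·2·210/29.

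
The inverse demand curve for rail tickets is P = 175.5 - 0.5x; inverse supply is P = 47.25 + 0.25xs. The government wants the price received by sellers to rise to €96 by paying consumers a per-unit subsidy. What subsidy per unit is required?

Required subsidy s = €18 per unit

At a seller price of 96, quantity supplied is -189 + 4·96 = 195.
Buyers absorb 195 only when they pay Pb = 175.5 − 0.5·195 = 78.
s = Ps − Pb = 96 − 78 = 18.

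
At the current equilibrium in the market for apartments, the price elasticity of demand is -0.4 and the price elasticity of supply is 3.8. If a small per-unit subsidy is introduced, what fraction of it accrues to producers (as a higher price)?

For a small subsidy around the equilibrium, the benefit split depends on the relative slopes, which at a point are proportional to the elasticities.
Buyer share = εs/(εs + |εd|) = 3.8/(3.8 + 0.4) = 19/21; seller share = |εd|/(εs + |εd|) = 2/21.
So producers capture 2/21 of the subsidy.

Producer share = 2/21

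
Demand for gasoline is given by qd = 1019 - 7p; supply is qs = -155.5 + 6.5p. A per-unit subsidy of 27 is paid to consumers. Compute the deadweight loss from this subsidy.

Deadweight loss = 1228.5

Pre-subsidy: 1019 - 7p = -155.5 + 6.5p gives p* = 87, q* = 410.
With the rebate, buyers effectively pay pb = ps − 27, where ps is the price sellers receive.
Demand in terms of ps becomes qd = 1019 − 7(ps − 27) = 1208 - 7ps. Setting this equal to supply: 1208 - 7ps = -155.5 + 6.5ps, so ps = 101.
Buyers pay pb = 101 − 27 = 74; q' = -155.5 + 6.5·101 = 501.
The subsidy expands output by 501 − 410 = 91 past the efficient level; on those units the gap between marginal cost and willingness to pay runs from 0 up to 27.
DWL = ½ × 27 × 91 = 1228.5.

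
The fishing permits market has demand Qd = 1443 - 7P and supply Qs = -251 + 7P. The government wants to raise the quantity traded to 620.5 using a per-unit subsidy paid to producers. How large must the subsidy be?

At Q = 620.5, invert demand for the buyer price: Pb = (1443 − 620.5)/7 = 117.5; invert supply for the seller price: Ps = (620.5 − (-251))/7 = 124.5.
The subsidy must fill the gap: s = Ps − Pb = 124.5 − 117.5 = 7.

Required subsidy s = 7 per unit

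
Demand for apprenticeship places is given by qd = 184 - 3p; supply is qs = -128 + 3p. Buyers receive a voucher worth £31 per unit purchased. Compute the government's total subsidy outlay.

Pre-subsidy: 184 - 3p = -128 + 3p gives p* = 52, q* = 28.
With the rebate, buyers effectively pay pb = ps − 31, where ps is the price sellers receive.
Demand in terms of ps becomes qd = 184 − 3(ps − 31) = 277 - 3ps. Setting this equal to supply: 277 - 3ps = -128 + 3ps, so ps = 67.5.
Buyers pay pb = 67.5 − 31 = 36.5; q' = -128 + 3·67.5 = 74.5.
Government outlay = subsidy × quantity = 31 × 74.5 = 2309.5.

Government cost = £2309.5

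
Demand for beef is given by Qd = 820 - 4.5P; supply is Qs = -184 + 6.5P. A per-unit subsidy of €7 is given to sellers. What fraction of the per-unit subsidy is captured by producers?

Pre-subsidy: 820 - 4.5P = -184 + 6.5P gives P* = 1004/11, Q* = 4502/11.
With the subsidy, sellers receive Ps = Pb + 7 for each unit, where Pb is the price buyers pay.
Supply in terms of Pb becomes Qs = -184 + 6.5(Pb + 7) = -138.5 + 6.5Pb. Setting this equal to demand: 820 - 4.5Pb = -138.5 + 6.5Pb, so Pb = 1917/22.
Sellers receive Ps = 1917/22 + 7 = 2071/22; Q' = 820 − 4.5·(1917/22) = 18827/44.
Buyers' price falls by P* − Pb = 1004/11 − 1917/22 = 91/22; sellers' price rises by Ps − P* = 2071/22 − 1004/11 = 63/22.
So producers capture (63/22)/7 = 9/22 of each unit of subsidy.

Producer share = 9/22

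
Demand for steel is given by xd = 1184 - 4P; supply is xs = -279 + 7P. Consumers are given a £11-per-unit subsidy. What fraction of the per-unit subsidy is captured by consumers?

Pre-subsidy: 1184 - 4P = -279 + 7P gives P* = 133, x* = 652.
With the rebate, buyers effectively pay Pb = Ps − 11, where Ps is the price sellers receive.
Demand in terms of Ps becomes xd = 1184 − 4(Ps − 11) = 1228 - 4Ps. Setting this equal to supply: 1228 - 4Ps = -279 + 7Ps, so Ps = 137.
Buyers pay Pb = 137 − 11 = 126; x' = -279 + 7·137 = 680.
Buyers' price falls by P* − Pb = 133 − 126 = 7; sellers' price rises by Ps − P* = 137 − 133 = 4.
So consumers capture 7/11 = 7/11 of each unit of subsidy.

Consumer share = 7/11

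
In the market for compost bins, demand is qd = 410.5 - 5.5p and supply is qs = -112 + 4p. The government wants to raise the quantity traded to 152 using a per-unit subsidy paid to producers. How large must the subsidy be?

Required subsidy s = 19 per unit

At q = 152, invert demand for the buyer price: pb = (410.5 − 152)/5.5 = 47; invert supply for the seller price: ps = (152 − (-112))/4 = 66.
The subsidy must fill the gap: s = ps − pb = 66 − 47 = 19.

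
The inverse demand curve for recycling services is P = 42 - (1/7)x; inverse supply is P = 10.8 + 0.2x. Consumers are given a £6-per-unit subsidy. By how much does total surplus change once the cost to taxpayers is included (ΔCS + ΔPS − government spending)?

Pre-subsidy: 42 - (1/7)x = 10.8 + 0.2x gives x* = 91 and P* = 29.
With the rebate, buyers effectively pay Pb = Ps − 6, where Ps is the price sellers receive.
On the curves, Pb = 42 - (1/7)x and Ps = 10.8 + 0.2x; the wedge Ps − Pb = 6 gives 10.8 + 0.2x − (42 - (1/7)x) = 6, so x' = 108.5.
Then Pb = 42 − (1/7)·108.5 = 26.5 and Ps = 10.8 + 0.2·108.5 = 32.5.
ΔCS = ½(91 + 108.5)(29 − 26.5) = 249.375; ΔPS = ½(91 + 108.5)(32.5 − 29) = 349.125.
Government spending = 6 × 108.5 = 651.
Net change = 249.375 + 349.125 − 651 = -52.5. The loss equals the DWL triangle ½·6·17.5.

Net change in total surplus = -£52.5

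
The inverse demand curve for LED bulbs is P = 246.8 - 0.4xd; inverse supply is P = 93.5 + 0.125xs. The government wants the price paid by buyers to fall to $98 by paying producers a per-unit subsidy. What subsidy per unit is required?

At a buyer price of 98, quantity demanded is 617 − 2.5·98 = 372.
Sellers supply 372 only when they receive Ps = 93.5 + 0.125·372 = 140.
s = Ps − Pb = 140 − 98 = 42.

Required subsidy s = $42 per unit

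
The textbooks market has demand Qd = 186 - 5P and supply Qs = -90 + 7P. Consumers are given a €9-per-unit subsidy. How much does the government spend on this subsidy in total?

Pre-subsidy: 186 - 5P = -90 + 7P gives P* = 23, Q* = 71.
With the rebate, buyers effectively pay Pb = Ps − 9, where Ps is the price sellers receive.
Demand in terms of Ps becomes Qd = 186 − 5(Ps − 9) = 231 - 5Ps. Setting this equal to supply: 231 - 5Ps = -90 + 7Ps, so Ps = 26.75.
Buyers pay Pb = 26.75 − 9 = 17.75; Q' = -90 + 7·26.75 = 97.25.
Government outlay = subsidy × quantity = 9 × 97.25 = 875.25.

Government cost = €875.25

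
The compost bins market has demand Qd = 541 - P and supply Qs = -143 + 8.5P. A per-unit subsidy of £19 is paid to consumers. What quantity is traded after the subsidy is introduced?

Pre-subsidy: 541 - P = -143 + 8.5P gives P* = 72, Q* = 469.
With the rebate, buyers effectively pay Pb = Ps − 19, where Ps is the price sellers receive.
Demand in terms of Ps becomes Qd = 541 − 1(Ps − 19) = 560 - Ps. Setting this equal to supply: 560 - Ps = -143 + 8.5Ps, so Ps = 74.
Buyers pay Pb = 74 − 19 = 55; Q' = -143 + 8.5·74 = 486.

Q' = 486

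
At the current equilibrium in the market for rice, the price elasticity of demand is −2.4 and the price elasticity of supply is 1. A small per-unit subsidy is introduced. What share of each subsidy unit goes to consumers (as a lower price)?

Consumer share = 5/17

For a small subsidy around the equilibrium, the benefit split depends on the relative slopes, which at a point are proportional to the elasticities.
Buyer share = εs/(εs + |εd|) = 1/(1 + 2.4) = 5/17; seller share = |εd|/(εs + |εd|) = 12/17.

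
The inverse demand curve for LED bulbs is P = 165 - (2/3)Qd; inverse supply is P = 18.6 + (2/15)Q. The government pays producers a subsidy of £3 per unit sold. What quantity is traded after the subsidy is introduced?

Q' = 186.75

Pre-subsidy: 165 - (2/3)Q = 18.6 + (2/15)Q gives Q* = 183 and P* = 43.
With the subsidy, sellers receive Ps = Pb + 3 for each unit, where Pb is the price buyers pay.
On the curves, Pb = 165 - (2/3)Q and Ps = 18.6 + (2/15)Q; the wedge Ps − Pb = 3 gives 18.6 + (2/15)Q − (165 - (2/3)Q) = 3, so Q' = 186.75.
Then Pb = 165 − (2/3)·186.75 = 40.5 and Ps = 18.6 + (2/15)·186.75 = 43.5.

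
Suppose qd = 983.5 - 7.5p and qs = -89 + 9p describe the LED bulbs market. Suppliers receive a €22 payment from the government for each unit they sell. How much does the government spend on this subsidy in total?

Government cost = €12892

Pre-subsidy: 983.5 - 7.5p = -89 + 9p gives p* = 65, q* = 496.
With the subsidy, sellers receive ps = pb + 22 for each unit, where pb is the price buyers pay.
Supply in terms of pb becomes qs = -89 + 9(pb + 22) = 109 + 9pb. Setting this equal to demand: 983.5 - 7.5pb = 109 + 9pb, so pb = 53.
Sellers receive ps = 53 + 22 = 75; q' = 983.5 − 7.5·53 = 586.
Government outlay = subsidy × quantity = 22 × 586 = 12892.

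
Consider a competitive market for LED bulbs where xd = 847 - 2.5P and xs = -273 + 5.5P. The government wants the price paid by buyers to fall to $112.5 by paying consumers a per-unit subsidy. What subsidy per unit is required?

Required subsidy s = $40 per unit

At a buyer price of 112.5, quantity demanded is 847 − 2.5·112.5 = 565.75.
Sellers supply 565.75 only when they receive Ps with -273 + 5.5·Ps = 565.75, i.e. Ps = 152.5.
s = Ps − Pb = 152.5 − 112.5 = 40.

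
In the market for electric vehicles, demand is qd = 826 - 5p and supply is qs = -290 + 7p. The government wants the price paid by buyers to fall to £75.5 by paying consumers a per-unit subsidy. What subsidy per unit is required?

Required subsidy s = £30 per unit

At a buyer price of 75.5, quantity demanded is 826 − 5·75.5 = 448.5.
Sellers supply 448.5 only when they receive ps with -290 + 7·ps = 448.5, i.e. ps = 105.5.
s = ps − pb = 105.5 − 75.5 = 30.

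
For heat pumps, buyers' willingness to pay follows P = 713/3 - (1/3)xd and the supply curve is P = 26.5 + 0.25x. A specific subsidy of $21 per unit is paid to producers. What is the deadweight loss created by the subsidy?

Deadweight loss = $378

Pre-subsidy: 713/3 - (1/3)x = 26.5 + 0.25x gives x* = 362 and P* = 117.
With the subsidy, sellers receive Ps = Pb + 21 for each unit, where Pb is the price buyers pay.
On the curves, Pb = 713/3 - (1/3)x and Ps = 26.5 + 0.25x; the wedge Ps − Pb = 21 gives 26.5 + 0.25x − (713/3 - (1/3)x) = 21, so x' = 398.
Then Pb = 713/3 − (1/3)·398 = 105 and Ps = 26.5 + 0.25·398 = 126.
The subsidy expands output by 398 − 362 = 36 past the efficient level; on those units the gap between marginal cost and willingness to pay runs from 0 up to 21.
DWL = ½ × 21 × 36 = 378.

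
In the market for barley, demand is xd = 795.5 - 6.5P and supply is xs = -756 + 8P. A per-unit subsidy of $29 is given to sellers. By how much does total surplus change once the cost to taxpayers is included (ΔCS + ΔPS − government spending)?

Net change in total surplus = -$1508

Pre-subsidy: 795.5 - 6.5P = -756 + 8P gives P* = 107, x* = 100.
With the subsidy, sellers receive Ps = Pb + 29 for each unit, where Pb is the price buyers pay.
Supply in terms of Pb becomes xs = -756 + 8(Pb + 29) = -524 + 8Pb. Setting this equal to demand: 795.5 - 6.5Pb = -524 + 8Pb, so Pb = 91.
Sellers receive Ps = 91 + 29 = 120; x' = 795.5 − 6.5·91 = 204.
ΔCS = ½(100 + 204)(107 − 91) = 2432; ΔPS = ½(100 + 204)(120 − 107) = 1976.
Government spending = 29 × 204 = 5916.
Net change = 2432 + 1976 − 5916 = -1508. The loss equals the DWL triangle ½·29·104.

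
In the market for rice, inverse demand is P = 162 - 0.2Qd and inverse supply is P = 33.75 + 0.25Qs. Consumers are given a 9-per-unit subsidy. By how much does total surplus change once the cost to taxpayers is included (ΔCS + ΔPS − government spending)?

Pre-subsidy: 162 - 0.2Q = 33.75 + 0.25Q gives Q* = 285 and P* = 105.
With the rebate, buyers effectively pay Pb = Ps − 9, where Ps is the price sellers receive.
On the curves, Pb = 162 - 0.2Q and Ps = 33.75 + 0.25Q; the wedge Ps − Pb = 9 gives 33.75 + 0.25Q − (162 - 0.2Q) = 9, so Q' = 305.
Then Pb = 162 − 0.2·305 = 101 and Ps = 33.75 + 0.25·305 = 110.
ΔCS = ½(285 + 305)(105 − 101) = 1180; ΔPS = ½(285 + 305)(110 − 105) = 1475.
Government spending = 9 × 305 = 2745.
Net change = 1180 + 1475 − 2745 = -90. The loss equals the DWL triangle ½·9·20.

Net change in total surplus = -90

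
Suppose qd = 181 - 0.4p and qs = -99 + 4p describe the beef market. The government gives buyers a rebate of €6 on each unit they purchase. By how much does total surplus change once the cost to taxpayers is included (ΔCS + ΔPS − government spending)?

Pre-subsidy: 181 - 0.4p = -99 + 4p gives p* = 700/11, q* = 1711/11.
With the rebate, buyers effectively pay pb = ps − 6, where ps is the price sellers receive.
Demand in terms of ps becomes qd = 181 − 0.4(ps − 6) = 183.4 - 0.4ps. Setting this equal to supply: 183.4 - 0.4ps = -99 + 4ps, so ps = 706/11.
Buyers pay pb = 706/11 − 6 = 640/11; q' = -99 + 4·(706/11) = 1735/11.
ΔCS = ½(1711/11 + 1735/11)(700/11 − 640/11) = 103380/121; ΔPS = ½(1711/11 + 1735/11)(706/11 − 700/11) = 10338/121.
Government spending = 6 × 1735/11 = 10410/11.
Net change = 103380/121 + 10338/121 − 10410/11 = -72/11. The loss equals the DWL triangle ½·6·24/11.

Net change in total surplus = -72/11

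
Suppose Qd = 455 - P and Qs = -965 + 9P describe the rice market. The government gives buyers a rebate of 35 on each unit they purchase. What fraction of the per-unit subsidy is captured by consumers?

Pre-subsidy: 455 - P = -965 + 9P gives P* = 142, Q* = 313.
With the rebate, buyers effectively pay Pb = Ps − 35, where Ps is the price sellers receive.
Demand in terms of Ps becomes Qd = 455 − 1(Ps − 35) = 490 - Ps. Setting this equal to supply: 490 - Ps = -965 + 9Ps, so Ps = 145.5.
Buyers pay Pb = 145.5 − 35 = 110.5; Q' = -965 + 9·145.5 = 344.5.
Buyers' price falls by P* − Pb = 142 − 110.5 = 31.5; sellers' price rises by Ps − P* = 145.5 − 142 = 3.5.
So consumers capture 31.5/35 = 0.9 of each unit of subsidy.

Consumer share = 0.9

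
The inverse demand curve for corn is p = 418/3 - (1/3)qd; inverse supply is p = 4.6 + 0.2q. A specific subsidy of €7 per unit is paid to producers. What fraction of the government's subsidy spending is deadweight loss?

DWL / government spending = 105/4252

Pre-subsidy: 418/3 - (1/3)q = 4.6 + 0.2q gives q* = 252.625 and p* = 55.125.
With the subsidy, sellers receive ps = pb + 7 for each unit, where pb is the price buyers pay.
On the curves, pb = 418/3 - (1/3)q and ps = 4.6 + 0.2q; the wedge ps − pb = 7 gives 4.6 + 0.2q − (418/3 - (1/3)q) = 7, so q' = 265.75.
Then pb = 418/3 − (1/3)·265.75 = 50.75 and ps = 4.6 + 0.2·265.75 = 57.75.
ΔCS = ½(252.625 + 265.75)(55.125 − 50.75) = 1133.9453125; ΔPS = ½(252.625 + 265.75)(57.75 − 55.125) = 680.3671875.
Government spending = 7 × 265.75 = 1860.25.
DWL = ½ × 7 × (265.75 − 252.625) = 45.9375; fraction = 45.9375 / 1860.25 = 105/4252.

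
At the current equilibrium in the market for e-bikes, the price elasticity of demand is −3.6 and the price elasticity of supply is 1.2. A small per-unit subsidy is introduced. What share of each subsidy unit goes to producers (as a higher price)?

For a small subsidy around the equilibrium, the benefit split depends on the relative slopes, which at a point are proportional to the elasticities.
Buyer share = εs/(εs + |εd|) = 1.2/(1.2 + 3.6) = 0.25; seller share = |εd|/(εs + |εd|) = 0.75.
So producers capture 0.75 of the subsidy.

Producer share = 0.75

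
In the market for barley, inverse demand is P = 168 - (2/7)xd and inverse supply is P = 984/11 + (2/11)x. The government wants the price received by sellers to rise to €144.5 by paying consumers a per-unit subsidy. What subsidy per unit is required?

At a seller price of 144.5, quantity supplied is -492 + 5.5·144.5 = 302.75.
Buyers absorb 302.75 only when they pay Pb = 168 − (2/7)·302.75 = 81.5.
s = Ps − Pb = 144.5 − 81.5 = 63.

Required subsidy s = €63 per unit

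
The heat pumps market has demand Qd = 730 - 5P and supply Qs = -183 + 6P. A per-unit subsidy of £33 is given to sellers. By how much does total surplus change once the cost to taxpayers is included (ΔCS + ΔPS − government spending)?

Pre-subsidy: 730 - 5P = -183 + 6P gives P* = 83, Q* = 315.
With the subsidy, sellers receive Ps = Pb + 33 for each unit, where Pb is the price buyers pay.
Supply in terms of Pb becomes Qs = -183 + 6(Pb + 33) = 15 + 6Pb. Setting this equal to demand: 730 - 5Pb = 15 + 6Pb, so Pb = 65.
Sellers receive Ps = 65 + 33 = 98; Q' = 730 − 5·65 = 405.
ΔCS = ½(315 + 405)(83 − 65) = 6480; ΔPS = ½(315 + 405)(98 − 83) = 5400.
Government spending = 33 × 405 = 13365.
Net change = 6480 + 5400 − 13365 = -1485. The loss equals the DWL triangle ½·33·90.

Net change in total surplus = -£1485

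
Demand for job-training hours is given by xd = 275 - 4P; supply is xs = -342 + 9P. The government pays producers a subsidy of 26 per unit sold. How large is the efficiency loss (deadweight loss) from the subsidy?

Pre-subsidy: 275 - 4P = -342 + 9P gives P* = 617/13, x* = 1107/13.
With the subsidy, sellers receive Ps = Pb + 26 for each unit, where Pb is the price buyers pay.
Supply in terms of Pb becomes xs = -342 + 9(Pb + 26) = -108 + 9Pb. Setting this equal to demand: 275 - 4Pb = -108 + 9Pb, so Pb = 383/13.
Sellers receive Ps = 383/13 + 26 = 721/13; x' = 275 − 4·(383/13) = 2043/13.
The subsidy expands output by 2043/13 − 1107/13 = 72 past the efficient level; on those units the gap between marginal cost and willingness to pay runs from 0 up to 26.
DWL = ½ × 26 × 72 = 936.

Deadweight loss = 936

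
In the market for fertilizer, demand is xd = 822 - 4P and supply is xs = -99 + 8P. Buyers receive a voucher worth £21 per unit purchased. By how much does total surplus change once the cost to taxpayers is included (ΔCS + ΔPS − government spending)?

Pre-subsidy: 822 - 4P = -99 + 8P gives P* = 76.75, x* = 515.
With the rebate, buyers effectively pay Pb = Ps − 21, where Ps is the price sellers receive.
Demand in terms of Ps becomes xd = 822 − 4(Ps − 21) = 906 - 4Ps. Setting this equal to supply: 906 - 4Ps = -99 + 8Ps, so Ps = 83.75.
Buyers pay Pb = 83.75 − 21 = 62.75; x' = -99 + 8·83.75 = 571.
ΔCS = ½(515 + 571)(76.75 − 62.75) = 7602; ΔPS = ½(515 + 571)(83.75 − 76.75) = 3801.
Government spending = 21 × 571 = 11991.
Net change = 7602 + 3801 − 11991 = -588. The loss equals the DWL triangle ½·21·56.

Net change in total surplus = -£588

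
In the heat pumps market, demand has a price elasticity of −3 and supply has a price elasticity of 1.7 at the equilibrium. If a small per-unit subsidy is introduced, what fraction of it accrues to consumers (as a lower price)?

Consumer share = 17/47

For a small subsidy around the equilibrium, the benefit split depends on the relative slopes, which at a point are proportional to the elasticities.
Buyer share = εs/(εs + |εd|) = 1.7/(1.7 + 3) = 17/47; seller share = |εd|/(εs + |εd|) = 30/47.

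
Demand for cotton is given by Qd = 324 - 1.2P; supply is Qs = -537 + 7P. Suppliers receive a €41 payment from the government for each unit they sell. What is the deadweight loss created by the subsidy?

Pre-subsidy: 324 - 1.2P = -537 + 7P gives P* = 105, Q* = 198.
With the subsidy, sellers receive Ps = Pb + 41 for each unit, where Pb is the price buyers pay.
Supply in terms of Pb becomes Qs = -537 + 7(Pb + 41) = -250 + 7Pb. Setting this equal to demand: 324 - 1.2Pb = -250 + 7Pb, so Pb = 70.
Sellers receive Ps = 70 + 41 = 111; Q' = 324 − 1.2·70 = 240.
The subsidy expands output by 240 − 198 = 42 past the efficient level; on those units the gap between marginal cost and willingness to pay runs from 0 up to 41.
DWL = ½ × 41 × 42 = 861.

Deadweight loss = €861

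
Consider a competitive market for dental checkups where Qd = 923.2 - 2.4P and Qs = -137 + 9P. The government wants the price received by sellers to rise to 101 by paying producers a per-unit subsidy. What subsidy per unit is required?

Required subsidy s = 38 per unit

At a seller price of 101, quantity supplied is -137 + 9·101 = 772.
Buyers absorb 772 only when they pay Pb with 923.2 − 2.4·Pb = 772, i.e. Pb = 63.
s = Ps − Pb = 101 − 63 = 38.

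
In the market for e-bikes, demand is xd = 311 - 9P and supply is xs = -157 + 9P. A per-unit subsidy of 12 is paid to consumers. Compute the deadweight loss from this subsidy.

Pre-subsidy: 311 - 9P = -157 + 9P gives P* = 26, x* = 77.
With the rebate, buyers effectively pay Pb = Ps − 12, where Ps is the price sellers receive.
Demand in terms of Ps becomes xd = 311 − 9(Ps − 12) = 419 - 9Ps. Setting this equal to supply: 419 - 9Ps = -157 + 9Ps, so Ps = 32.
Buyers pay Pb = 32 − 12 = 20; x' = -157 + 9·32 = 131.
The subsidy expands output by 131 − 77 = 54 past the efficient level; on those units the gap between marginal cost and willingness to pay runs from 0 up to 12.
DWL = ½ × 12 × 54 = 324.

Deadweight loss = 324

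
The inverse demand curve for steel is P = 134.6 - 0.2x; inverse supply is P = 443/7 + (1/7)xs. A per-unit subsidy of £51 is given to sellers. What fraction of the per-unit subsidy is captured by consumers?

Pre-subsidy: 134.6 - 0.2x = 443/7 + (1/7)x gives x* = 208 and P* = 93.
With the subsidy, sellers receive Ps = Pb + 51 for each unit, where Pb is the price buyers pay.
On the curves, Pb = 134.6 - 0.2x and Ps = 443/7 + (1/7)x; the wedge Ps − Pb = 51 gives 443/7 + (1/7)x − (134.6 - 0.2x) = 51, so x' = 356.75.
Then Pb = 134.6 − 0.2·356.75 = 63.25 and Ps = 443/7 + (1/7)·356.75 = 114.25.
Buyers' price falls by P* − Pb = 93 − 63.25 = 29.75; sellers' price rises by Ps − P* = 114.25 − 93 = 21.25.
So consumers capture 29.75/51 = 7/12 of each unit of subsidy.

Consumer share = 7/12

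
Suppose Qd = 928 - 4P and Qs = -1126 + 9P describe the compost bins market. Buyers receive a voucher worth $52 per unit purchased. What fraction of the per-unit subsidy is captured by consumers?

Consumer share = 9/13

Pre-subsidy: 928 - 4P = -1126 + 9P gives P* = 158, Q* = 296.
With the rebate, buyers effectively pay Pb = Ps − 52, where Ps is the price sellers receive.
Demand in terms of Ps becomes Qd = 928 − 4(Ps − 52) = 1136 - 4Ps. Setting this equal to supply: 1136 - 4Ps = -1126 + 9Ps, so Ps = 174.
Buyers pay Pb = 174 − 52 = 122; Q' = -1126 + 9·174 = 440.
Buyers' price falls by P* − Pb = 158 − 122 = 36; sellers' price rises by Ps − P* = 174 − 158 = 16.
So consumers capture 36/52 = 9/13 of each unit of subsidy.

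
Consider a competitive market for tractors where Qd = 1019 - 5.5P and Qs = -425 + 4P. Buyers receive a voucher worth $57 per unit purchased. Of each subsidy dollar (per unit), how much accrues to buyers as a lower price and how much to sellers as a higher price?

Pre-subsidy: 1019 - 5.5P = -425 + 4P gives P* = 152, Q* = 183.
With the rebate, buyers effectively pay Pb = Ps − 57, where Ps is the price sellers receive.
Demand in terms of Ps becomes Qd = 1019 − 5.5(Ps − 57) = 1332.5 - 5.5Ps. Setting this equal to supply: 1332.5 - 5.5Ps = -425 + 4Ps, so Ps = 185.
Buyers pay Pb = 185 − 57 = 128; Q' = -425 + 4·185 = 315.
Buyers' price falls by P* − Pb = 152 − 128 = 24; sellers' price rises by Ps − P* = 185 − 152 = 33.

Buyers gain $24 per unit; sellers gain $33 per unit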